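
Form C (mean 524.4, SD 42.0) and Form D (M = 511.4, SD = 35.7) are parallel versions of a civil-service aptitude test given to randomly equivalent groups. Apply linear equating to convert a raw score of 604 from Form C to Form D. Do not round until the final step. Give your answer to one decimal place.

579.1

Linear equating: y = (SD_Y/SD_X)(x − M_X) + M_Y
y = (35.7/42.0)(604 − 524.4) + 511.4
y = 0.850000 × 79.6 + 511.4 = 67.6600 + 511.4 = 579.1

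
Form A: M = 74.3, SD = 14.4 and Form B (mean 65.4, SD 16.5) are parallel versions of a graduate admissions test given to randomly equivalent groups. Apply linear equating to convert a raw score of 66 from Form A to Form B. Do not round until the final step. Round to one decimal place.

Linear equating: y = (SD_Y/SD_X)(x − M_X) + M_Y
y = (16.5/14.4)(66 − 74.3) + 65.4
y = 1.145833 × -8.3 + 65.4 = -9.5104 + 65.4 = 55.9

55.9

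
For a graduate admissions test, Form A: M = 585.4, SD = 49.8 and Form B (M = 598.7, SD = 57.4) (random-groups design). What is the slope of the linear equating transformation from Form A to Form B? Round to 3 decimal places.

1.153

A = SD_Y / SD_X = 57.4 / 49.8 = 1.153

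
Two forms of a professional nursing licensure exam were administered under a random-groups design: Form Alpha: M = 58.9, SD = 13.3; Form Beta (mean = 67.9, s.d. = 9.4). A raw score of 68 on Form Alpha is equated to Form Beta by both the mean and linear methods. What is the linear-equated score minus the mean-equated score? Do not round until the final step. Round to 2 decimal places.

-2.67

Mean-equated: 68 + (67.9 − 58.9) = 77.00
Linear-equated: (9.4/13.3)(68 − 58.9) + 67.9 = 74.332
Difference = 74.332 − 77.00 = -2.67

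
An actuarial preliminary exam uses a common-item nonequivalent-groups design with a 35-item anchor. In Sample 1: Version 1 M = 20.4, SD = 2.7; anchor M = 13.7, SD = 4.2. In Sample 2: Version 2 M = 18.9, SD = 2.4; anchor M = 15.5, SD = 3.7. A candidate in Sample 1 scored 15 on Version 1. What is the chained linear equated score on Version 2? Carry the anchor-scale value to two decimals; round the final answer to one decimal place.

Version 1 → anchor (Sample 1): v = (4.2/2.7)(15 − 20.4) + 13.7 = 5.30
anchor → Version 2 (Sample 2): y = (2.4/3.7)(5.30 − 15.5) + 18.9 = 12.3

12.3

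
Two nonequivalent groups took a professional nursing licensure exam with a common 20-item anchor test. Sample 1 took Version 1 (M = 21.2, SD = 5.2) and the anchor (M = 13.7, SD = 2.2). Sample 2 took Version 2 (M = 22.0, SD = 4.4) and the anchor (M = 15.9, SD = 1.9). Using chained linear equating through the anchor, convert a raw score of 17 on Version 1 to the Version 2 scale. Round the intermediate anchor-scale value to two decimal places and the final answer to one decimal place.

12.8

Version 1 → anchor (Sample 1): v = (2.2/5.2)(17 − 21.2) + 13.7 = 11.92
anchor → Version 2 (Sample 2): y = (4.4/1.9)(11.92 − 15.9) + 22.0 = 12.8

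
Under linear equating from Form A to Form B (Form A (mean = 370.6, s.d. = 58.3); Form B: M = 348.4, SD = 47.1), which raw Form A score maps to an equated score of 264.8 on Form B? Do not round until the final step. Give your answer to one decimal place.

267.1

Invert y = (SD_Y/SD_X)(x − M_X) + M_Y:
x = (SD_X/SD_Y)(y − M_Y) + M_X = (58.3/47.1)(264.8 − 348.4) + 370.6
x = 1.237792 × -83.600 + 370.6 = 267.1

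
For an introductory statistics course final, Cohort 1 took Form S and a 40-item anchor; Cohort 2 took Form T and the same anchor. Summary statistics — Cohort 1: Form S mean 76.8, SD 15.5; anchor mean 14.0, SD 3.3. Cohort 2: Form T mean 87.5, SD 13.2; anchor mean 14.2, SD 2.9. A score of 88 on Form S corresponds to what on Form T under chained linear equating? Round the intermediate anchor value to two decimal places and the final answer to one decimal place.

Form S → anchor (Cohort 1): v = (3.3/15.5)(88 − 76.8) + 14.0 = 16.38
anchor → Form T (Cohort 2): y = (13.2/2.9)(16.38 − 14.2) + 87.5 = 97.4

97.4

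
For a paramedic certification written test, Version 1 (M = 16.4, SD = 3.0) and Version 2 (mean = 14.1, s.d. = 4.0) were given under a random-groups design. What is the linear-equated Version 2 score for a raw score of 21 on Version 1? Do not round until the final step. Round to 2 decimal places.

20.23

Linear equating: y = (SD_Y/SD_X)(x − M_X) + M_Y
y = (4.0/3.0)(21 − 16.4) + 14.1
y = 1.333333 × 4.6 + 14.1 = 6.1333 + 14.1 = 20.23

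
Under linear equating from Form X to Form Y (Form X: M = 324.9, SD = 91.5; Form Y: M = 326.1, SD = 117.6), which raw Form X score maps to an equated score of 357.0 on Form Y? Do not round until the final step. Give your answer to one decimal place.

Invert y = (SD_Y/SD_X)(x − M_X) + M_Y:
x = (SD_X/SD_Y)(y − M_Y) + M_X = (91.5/117.6)(357.0 − 326.1) + 324.9
x = 0.778061 × 30.900 + 324.9 = 348.9

348.9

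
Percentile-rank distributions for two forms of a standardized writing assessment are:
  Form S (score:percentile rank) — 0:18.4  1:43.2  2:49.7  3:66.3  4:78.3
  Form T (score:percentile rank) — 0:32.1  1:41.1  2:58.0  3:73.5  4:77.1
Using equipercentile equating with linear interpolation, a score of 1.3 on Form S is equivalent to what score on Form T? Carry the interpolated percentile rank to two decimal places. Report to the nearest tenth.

PR of 1.3 on Form S: 43.2 + (1.3 − 1)/(2 − 1) × (49.7 − 43.2) = 45.15
On Form T, PR 45.15 falls between score 1 (PR 41.1) and 2 (PR 58.0).
Interpolate: 1 + (45.15 − 41.1)/(58.0 − 41.1) × (2 − 1) = 1.2

1.2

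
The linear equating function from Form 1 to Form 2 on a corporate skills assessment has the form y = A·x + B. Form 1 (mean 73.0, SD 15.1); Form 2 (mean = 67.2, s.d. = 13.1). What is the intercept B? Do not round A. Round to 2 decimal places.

A = SD_Y / SD_X = 13.1 / 15.1 = 0.867550
B = M_Y − A·M_X = 67.2 − 0.867550 × 73.0 = 3.87

3.87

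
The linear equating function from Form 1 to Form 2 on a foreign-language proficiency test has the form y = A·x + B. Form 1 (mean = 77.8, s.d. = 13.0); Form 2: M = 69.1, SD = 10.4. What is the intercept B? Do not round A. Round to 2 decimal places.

A = SD_Y / SD_X = 10.4 / 13.0 = 0.800000
B = M_Y − A·M_X = 69.1 − 0.800000 × 77.8 = 6.86

6.86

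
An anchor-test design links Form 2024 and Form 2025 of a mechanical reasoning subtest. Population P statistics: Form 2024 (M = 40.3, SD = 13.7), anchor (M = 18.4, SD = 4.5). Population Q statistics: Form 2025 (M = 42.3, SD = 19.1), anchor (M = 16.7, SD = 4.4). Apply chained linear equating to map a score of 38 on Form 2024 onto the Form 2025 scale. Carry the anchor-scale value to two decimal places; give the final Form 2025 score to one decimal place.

46.4

Form 2024 → anchor (Population P): v = (4.5/13.7)(38 − 40.3) + 18.4 = 17.64
anchor → Form 2025 (Population Q): y = (19.1/4.4)(17.64 − 16.7) + 42.3 = 46.4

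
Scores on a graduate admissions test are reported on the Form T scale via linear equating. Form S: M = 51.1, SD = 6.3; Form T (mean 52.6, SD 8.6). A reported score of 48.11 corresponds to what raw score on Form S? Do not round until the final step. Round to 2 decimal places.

Invert y = (SD_Y/SD_X)(x − M_X) + M_Y:
x = (SD_X/SD_Y)(y − M_Y) + M_X = (6.3/8.6)(48.11 − 52.6) + 51.1
x = 0.732558 × -4.490 + 51.1 = 47.81

47.81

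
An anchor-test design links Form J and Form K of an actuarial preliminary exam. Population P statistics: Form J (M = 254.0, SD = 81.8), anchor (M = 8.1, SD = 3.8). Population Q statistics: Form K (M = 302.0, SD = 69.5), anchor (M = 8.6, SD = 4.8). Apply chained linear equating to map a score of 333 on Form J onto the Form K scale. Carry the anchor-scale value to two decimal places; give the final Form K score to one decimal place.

Form J → anchor (Population P): v = (3.8/81.8)(333 − 254.0) + 8.1 = 11.77
anchor → Form K (Population Q): y = (69.5/4.8)(11.77 − 8.6) + 302.0 = 347.9

347.9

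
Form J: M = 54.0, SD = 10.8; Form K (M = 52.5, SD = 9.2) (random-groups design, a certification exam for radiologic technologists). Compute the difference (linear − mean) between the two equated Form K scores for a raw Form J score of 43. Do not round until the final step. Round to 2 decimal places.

Mean-equated: 43 + (52.5 − 54.0) = 41.50
Linear-equated: (9.2/10.8)(43 − 54.0) + 52.5 = 43.130
Difference = 43.130 − 41.50 = 1.63

1.63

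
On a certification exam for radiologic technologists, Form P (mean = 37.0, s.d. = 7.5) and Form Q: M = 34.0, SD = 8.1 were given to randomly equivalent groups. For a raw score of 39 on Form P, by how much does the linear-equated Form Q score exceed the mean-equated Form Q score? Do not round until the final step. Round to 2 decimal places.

Mean-equated: 39 + (34.0 − 37.0) = 36.00
Linear-equated: (8.1/7.5)(39 − 37.0) + 34.0 = 36.160
Difference = 36.160 − 36.00 = 0.16

0.16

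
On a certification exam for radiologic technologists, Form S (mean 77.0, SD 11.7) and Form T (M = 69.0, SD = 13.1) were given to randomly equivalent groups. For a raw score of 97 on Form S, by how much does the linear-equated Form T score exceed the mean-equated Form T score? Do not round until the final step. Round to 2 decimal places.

Mean-equated: 97 + (69.0 − 77.0) = 89.00
Linear-equated: (13.1/11.7)(97 − 77.0) + 69.0 = 91.393
Difference = 91.393 − 89.00 = 2.39

2.39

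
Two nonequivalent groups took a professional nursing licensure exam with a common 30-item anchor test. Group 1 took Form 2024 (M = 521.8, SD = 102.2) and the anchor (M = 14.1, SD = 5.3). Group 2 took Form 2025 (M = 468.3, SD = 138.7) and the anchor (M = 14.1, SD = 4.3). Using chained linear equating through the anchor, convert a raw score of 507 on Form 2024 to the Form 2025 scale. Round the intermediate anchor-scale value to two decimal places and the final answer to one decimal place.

Form 2024 → anchor (Group 1): v = (5.3/102.2)(507 − 521.8) + 14.1 = 13.33
anchor → Form 2025 (Group 2): y = (138.7/4.3)(13.33 − 14.1) + 468.3 = 443.5

443.5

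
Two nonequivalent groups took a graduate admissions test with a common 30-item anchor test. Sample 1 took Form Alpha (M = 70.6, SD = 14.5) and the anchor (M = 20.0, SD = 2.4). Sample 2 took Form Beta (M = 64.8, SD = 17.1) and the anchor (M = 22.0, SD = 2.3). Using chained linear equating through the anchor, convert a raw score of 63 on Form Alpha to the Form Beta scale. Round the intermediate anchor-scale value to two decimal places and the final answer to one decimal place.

Form Alpha → anchor (Sample 1): v = (2.4/14.5)(63 − 70.6) + 20.0 = 18.74
anchor → Form Beta (Sample 2): y = (17.1/2.3)(18.74 − 22.0) + 64.8 = 40.6

40.6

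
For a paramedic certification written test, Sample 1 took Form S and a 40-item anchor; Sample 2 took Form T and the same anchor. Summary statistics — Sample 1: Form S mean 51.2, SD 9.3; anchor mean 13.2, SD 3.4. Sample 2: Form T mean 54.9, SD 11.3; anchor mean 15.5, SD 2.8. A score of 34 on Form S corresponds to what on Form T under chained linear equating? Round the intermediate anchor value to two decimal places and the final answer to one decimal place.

Form S → anchor (Sample 1): v = (3.4/9.3)(34 − 51.2) + 13.2 = 6.91
anchor → Form T (Sample 2): y = (11.3/2.8)(6.91 − 15.5) + 54.9 = 20.2

20.2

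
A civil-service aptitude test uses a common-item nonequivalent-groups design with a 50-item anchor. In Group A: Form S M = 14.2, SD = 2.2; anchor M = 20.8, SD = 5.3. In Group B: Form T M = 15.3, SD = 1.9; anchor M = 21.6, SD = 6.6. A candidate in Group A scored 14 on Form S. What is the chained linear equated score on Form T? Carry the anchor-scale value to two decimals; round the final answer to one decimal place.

14.9

Form S → anchor (Group A): v = (5.3/2.2)(14 − 14.2) + 20.8 = 20.32
anchor → Form T (Group B): y = (1.9/6.6)(20.32 − 21.6) + 15.3 = 14.9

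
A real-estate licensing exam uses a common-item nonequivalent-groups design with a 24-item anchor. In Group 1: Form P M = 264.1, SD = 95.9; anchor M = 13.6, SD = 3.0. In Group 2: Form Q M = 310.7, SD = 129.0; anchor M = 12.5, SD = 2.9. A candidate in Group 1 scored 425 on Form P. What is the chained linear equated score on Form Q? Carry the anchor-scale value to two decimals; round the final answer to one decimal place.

583.4

Form P → anchor (Group 1): v = (3.0/95.9)(425 − 264.1) + 13.6 = 18.63
anchor → Form Q (Group 2): y = (129.0/2.9)(18.63 − 12.5) + 310.7 = 583.4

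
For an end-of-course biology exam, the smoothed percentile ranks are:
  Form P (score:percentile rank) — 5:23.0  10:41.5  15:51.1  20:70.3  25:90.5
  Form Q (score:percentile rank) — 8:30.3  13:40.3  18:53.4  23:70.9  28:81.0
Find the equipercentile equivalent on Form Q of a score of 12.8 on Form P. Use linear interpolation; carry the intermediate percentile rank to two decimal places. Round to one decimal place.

PR of 12.8 on Form P: 41.5 + (12.8 − 10)/(15 − 10) × (51.1 − 41.5) = 46.88
On Form Q, PR 46.88 falls between score 13 (PR 40.3) and 18 (PR 53.4).
Interpolate: 13 + (46.88 − 40.3)/(53.4 − 40.3) × (18 − 13) = 15.5

15.5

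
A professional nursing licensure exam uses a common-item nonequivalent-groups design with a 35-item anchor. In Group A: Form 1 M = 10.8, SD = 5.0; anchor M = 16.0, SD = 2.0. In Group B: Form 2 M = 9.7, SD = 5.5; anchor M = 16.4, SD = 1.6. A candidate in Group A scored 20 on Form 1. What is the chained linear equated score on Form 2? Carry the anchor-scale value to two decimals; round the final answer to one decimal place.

21.0

Form 1 → anchor (Group A): v = (2.0/5.0)(20 − 10.8) + 16.0 = 19.68
anchor → Form 2 (Group B): y = (5.5/1.6)(19.68 − 16.4) + 9.7 = 21.0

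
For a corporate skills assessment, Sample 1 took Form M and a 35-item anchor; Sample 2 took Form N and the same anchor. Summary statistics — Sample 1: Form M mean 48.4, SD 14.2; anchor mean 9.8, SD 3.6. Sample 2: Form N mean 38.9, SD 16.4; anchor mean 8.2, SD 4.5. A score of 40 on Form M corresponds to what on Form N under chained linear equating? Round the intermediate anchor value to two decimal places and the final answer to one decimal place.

37.0

Form M → anchor (Sample 1): v = (3.6/14.2)(40 − 48.4) + 9.8 = 7.67
anchor → Form N (Sample 2): y = (16.4/4.5)(7.67 − 8.2) + 38.9 = 37.0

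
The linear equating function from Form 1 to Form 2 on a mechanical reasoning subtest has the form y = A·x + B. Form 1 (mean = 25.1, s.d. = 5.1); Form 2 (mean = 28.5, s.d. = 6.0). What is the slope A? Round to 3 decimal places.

1.176

A = SD_Y / SD_X = 6.0 / 5.1 = 1.176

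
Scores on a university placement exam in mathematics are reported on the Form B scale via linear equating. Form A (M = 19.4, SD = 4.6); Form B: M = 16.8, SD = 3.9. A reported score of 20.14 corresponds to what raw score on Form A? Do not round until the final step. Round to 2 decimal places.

23.34

Invert y = (SD_Y/SD_X)(x − M_X) + M_Y:
x = (SD_X/SD_Y)(y − M_Y) + M_X = (4.6/3.9)(20.14 − 16.8) + 19.4
x = 1.179487 × 3.340 + 19.4 = 23.34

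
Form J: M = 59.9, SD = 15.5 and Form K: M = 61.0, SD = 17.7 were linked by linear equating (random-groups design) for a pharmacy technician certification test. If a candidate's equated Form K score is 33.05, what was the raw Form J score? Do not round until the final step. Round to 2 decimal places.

35.42

Invert y = (SD_Y/SD_X)(x − M_X) + M_Y:
x = (SD_X/SD_Y)(y − M_Y) + M_X = (15.5/17.7)(33.05 − 61.0) + 59.9
x = 0.875706 × -27.950 + 59.9 = 35.42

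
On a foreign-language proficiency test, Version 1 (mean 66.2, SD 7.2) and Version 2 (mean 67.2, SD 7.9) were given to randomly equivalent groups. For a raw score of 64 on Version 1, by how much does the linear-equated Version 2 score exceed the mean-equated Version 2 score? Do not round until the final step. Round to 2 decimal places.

Mean-equated: 64 + (67.2 − 66.2) = 65.00
Linear-equated: (7.9/7.2)(64 − 66.2) + 67.2 = 64.786
Difference = 64.786 − 65.00 = -0.21

-0.21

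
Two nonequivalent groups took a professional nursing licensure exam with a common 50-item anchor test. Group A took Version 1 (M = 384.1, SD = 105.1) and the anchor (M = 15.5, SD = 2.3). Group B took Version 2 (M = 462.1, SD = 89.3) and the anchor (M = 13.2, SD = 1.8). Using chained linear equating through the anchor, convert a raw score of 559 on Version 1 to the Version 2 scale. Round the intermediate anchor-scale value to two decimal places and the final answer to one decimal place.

Version 1 → anchor (Group A): v = (2.3/105.1)(559 − 384.1) + 15.5 = 19.33
anchor → Version 2 (Group B): y = (89.3/1.8)(19.33 − 13.2) + 462.1 = 766.2

766.2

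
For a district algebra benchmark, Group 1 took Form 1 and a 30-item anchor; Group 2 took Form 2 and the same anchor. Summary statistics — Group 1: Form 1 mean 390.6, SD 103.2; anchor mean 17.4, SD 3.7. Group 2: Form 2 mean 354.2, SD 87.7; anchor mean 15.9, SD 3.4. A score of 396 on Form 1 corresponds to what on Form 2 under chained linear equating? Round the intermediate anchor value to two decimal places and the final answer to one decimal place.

397.8

Form 1 → anchor (Group 1): v = (3.7/103.2)(396 − 390.6) + 17.4 = 17.59
anchor → Form 2 (Group 2): y = (87.7/3.4)(17.59 − 15.9) + 354.2 = 397.8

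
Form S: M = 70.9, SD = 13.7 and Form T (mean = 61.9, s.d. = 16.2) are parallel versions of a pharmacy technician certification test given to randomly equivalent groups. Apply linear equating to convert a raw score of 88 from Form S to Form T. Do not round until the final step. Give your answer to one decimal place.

82.1

Linear equating: y = (SD_Y/SD_X)(x − M_X) + M_Y
y = (16.2/13.7)(88 − 70.9) + 61.9
y = 1.182482 × 17.1 + 61.9 = 20.2204 + 61.9 = 82.1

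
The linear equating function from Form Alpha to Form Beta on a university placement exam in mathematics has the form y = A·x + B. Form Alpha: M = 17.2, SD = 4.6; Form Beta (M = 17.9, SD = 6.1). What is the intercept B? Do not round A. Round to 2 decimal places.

A = SD_Y / SD_X = 6.1 / 4.6 = 1.326087
B = M_Y − A·M_X = 17.9 − 1.326087 × 17.2 = -4.91

-4.91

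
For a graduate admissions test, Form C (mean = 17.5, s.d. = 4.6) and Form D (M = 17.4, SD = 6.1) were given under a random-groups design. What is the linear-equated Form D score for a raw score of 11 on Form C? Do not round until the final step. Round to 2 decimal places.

Linear equating: y = (SD_Y/SD_X)(x − M_X) + M_Y
y = (6.1/4.6)(11 − 17.5) + 17.4
y = 1.326087 × -6.5 + 17.4 = -8.6196 + 17.4 = 8.78

8.78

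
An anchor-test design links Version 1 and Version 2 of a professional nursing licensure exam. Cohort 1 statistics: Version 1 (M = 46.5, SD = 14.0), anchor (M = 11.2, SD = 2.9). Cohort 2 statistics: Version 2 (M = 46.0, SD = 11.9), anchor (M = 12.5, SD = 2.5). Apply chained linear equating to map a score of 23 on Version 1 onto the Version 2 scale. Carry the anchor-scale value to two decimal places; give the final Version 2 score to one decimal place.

16.6

Version 1 → anchor (Cohort 1): v = (2.9/14.0)(23 − 46.5) + 11.2 = 6.33
anchor → Version 2 (Cohort 2): y = (11.9/2.5)(6.33 − 12.5) + 46.0 = 16.6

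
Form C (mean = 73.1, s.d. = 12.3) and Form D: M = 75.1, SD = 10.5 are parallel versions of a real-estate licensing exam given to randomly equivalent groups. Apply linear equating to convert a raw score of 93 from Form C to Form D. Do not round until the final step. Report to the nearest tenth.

92.1

Linear equating: y = (SD_Y/SD_X)(x − M_X) + M_Y
y = (10.5/12.3)(93 − 73.1) + 75.1
y = 0.853659 × 19.9 + 75.1 = 16.9878 + 75.1 = 92.1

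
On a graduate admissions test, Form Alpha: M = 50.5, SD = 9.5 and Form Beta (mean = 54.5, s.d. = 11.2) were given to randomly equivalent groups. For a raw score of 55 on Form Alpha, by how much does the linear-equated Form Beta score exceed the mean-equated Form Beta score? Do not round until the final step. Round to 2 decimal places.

0.81

Mean-equated: 55 + (54.5 − 50.5) = 59.00
Linear-equated: (11.2/9.5)(55 − 50.5) + 54.5 = 59.805
Difference = 59.805 − 59.00 = 0.81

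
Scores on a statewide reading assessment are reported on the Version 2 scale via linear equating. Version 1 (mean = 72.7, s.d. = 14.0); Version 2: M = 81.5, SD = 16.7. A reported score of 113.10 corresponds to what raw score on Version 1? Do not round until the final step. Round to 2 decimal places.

Invert y = (SD_Y/SD_X)(x − M_X) + M_Y:
x = (SD_X/SD_Y)(y − M_Y) + M_X = (14.0/16.7)(113.10 − 81.5) + 72.7
x = 0.838323 × 31.600 + 72.7 = 99.19

99.19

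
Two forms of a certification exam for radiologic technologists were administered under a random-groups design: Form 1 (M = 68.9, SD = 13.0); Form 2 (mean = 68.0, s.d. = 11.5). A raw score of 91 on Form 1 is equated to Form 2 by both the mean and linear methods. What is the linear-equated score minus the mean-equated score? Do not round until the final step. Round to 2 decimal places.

Mean-equated: 91 + (68.0 − 68.9) = 90.10
Linear-equated: (11.5/13.0)(91 − 68.9) + 68.0 = 87.550
Difference = 87.550 − 90.10 = -2.55

-2.55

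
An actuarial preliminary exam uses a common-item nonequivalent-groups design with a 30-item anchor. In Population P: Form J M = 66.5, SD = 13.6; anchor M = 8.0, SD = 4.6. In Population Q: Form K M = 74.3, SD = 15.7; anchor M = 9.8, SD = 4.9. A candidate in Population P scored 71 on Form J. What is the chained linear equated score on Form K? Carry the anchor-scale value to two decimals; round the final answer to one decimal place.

73.4

Form J → anchor (Population P): v = (4.6/13.6)(71 − 66.5) + 8.0 = 9.52
anchor → Form K (Population Q): y = (15.7/4.9)(9.52 − 9.8) + 74.3 = 73.4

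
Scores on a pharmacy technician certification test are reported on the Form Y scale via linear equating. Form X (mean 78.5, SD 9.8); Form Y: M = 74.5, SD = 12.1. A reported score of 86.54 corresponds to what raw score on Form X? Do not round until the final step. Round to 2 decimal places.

88.25

Invert y = (SD_Y/SD_X)(x − M_X) + M_Y:
x = (SD_X/SD_Y)(y − M_Y) + M_X = (9.8/12.1)(86.54 − 74.5) + 78.5
x = 0.809917 × 12.040 + 78.5 = 88.25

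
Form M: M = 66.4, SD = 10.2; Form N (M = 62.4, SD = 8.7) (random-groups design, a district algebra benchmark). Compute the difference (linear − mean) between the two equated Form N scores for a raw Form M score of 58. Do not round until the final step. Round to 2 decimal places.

Mean-equated: 58 + (62.4 − 66.4) = 54.00
Linear-equated: (8.7/10.2)(58 − 66.4) + 62.4 = 55.235
Difference = 55.235 − 54.00 = 1.24

1.24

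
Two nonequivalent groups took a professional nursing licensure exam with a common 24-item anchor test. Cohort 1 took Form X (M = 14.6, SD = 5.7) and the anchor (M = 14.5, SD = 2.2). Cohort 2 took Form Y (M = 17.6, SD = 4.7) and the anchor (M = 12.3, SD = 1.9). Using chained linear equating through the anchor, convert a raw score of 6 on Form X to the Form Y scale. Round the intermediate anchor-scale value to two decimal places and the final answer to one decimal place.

Form X → anchor (Cohort 1): v = (2.2/5.7)(6 − 14.6) + 14.5 = 11.18
anchor → Form Y (Cohort 2): y = (4.7/1.9)(11.18 − 12.3) + 17.6 = 14.8

14.8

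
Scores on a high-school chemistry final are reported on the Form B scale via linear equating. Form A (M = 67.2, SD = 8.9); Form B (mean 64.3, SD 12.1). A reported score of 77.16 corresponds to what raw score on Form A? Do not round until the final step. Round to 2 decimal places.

76.66

Invert y = (SD_Y/SD_X)(x − M_X) + M_Y:
x = (SD_X/SD_Y)(y − M_Y) + M_X = (8.9/12.1)(77.16 − 64.3) + 67.2
x = 0.735537 × 12.860 + 67.2 = 76.66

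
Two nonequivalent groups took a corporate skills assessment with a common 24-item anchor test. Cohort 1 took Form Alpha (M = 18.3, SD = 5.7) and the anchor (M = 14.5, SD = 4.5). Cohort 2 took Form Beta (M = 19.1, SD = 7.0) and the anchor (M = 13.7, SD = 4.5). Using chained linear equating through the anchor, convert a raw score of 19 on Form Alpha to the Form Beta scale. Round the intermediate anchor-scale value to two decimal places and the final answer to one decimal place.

21.2

Form Alpha → anchor (Cohort 1): v = (4.5/5.7)(19 − 18.3) + 14.5 = 15.05
anchor → Form Beta (Cohort 2): y = (7.0/4.5)(15.05 − 13.7) + 19.1 = 21.2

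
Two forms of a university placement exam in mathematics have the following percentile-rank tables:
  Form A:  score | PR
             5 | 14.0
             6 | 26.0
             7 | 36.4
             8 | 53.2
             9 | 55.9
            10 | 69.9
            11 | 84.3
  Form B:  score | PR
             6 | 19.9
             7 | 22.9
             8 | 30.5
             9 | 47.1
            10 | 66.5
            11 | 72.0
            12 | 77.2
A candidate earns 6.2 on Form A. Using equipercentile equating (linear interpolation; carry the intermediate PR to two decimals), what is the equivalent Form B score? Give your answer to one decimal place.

7.7

PR of 6.2 on Form A: 26.0 + (6.2 − 6)/(7 − 6) × (36.4 − 26.0) = 28.08
On Form B, PR 28.08 falls between score 7 (PR 22.9) and 8 (PR 30.5).
Interpolate: 7 + (28.08 − 22.9)/(30.5 − 22.9) × (8 − 7) = 7.7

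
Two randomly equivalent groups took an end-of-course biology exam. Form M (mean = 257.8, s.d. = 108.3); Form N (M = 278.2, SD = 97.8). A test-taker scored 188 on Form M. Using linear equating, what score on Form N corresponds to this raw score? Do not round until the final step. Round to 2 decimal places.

215.17

Linear equating: y = (SD_Y/SD_X)(x − M_X) + M_Y
y = (97.8/108.3)(188 − 257.8) + 278.2
y = 0.903047 × -69.8 + 278.2 = -63.0327 + 278.2 = 215.17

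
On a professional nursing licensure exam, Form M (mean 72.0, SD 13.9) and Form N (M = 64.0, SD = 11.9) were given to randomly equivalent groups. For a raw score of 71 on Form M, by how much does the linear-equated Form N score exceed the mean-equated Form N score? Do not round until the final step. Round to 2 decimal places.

0.14

Mean-equated: 71 + (64.0 − 72.0) = 63.00
Linear-equated: (11.9/13.9)(71 − 72.0) + 64.0 = 63.144
Difference = 63.144 − 63.00 = 0.14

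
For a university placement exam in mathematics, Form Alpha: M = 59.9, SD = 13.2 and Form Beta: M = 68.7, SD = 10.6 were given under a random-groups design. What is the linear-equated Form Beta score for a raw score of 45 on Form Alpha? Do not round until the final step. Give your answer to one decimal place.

Linear equating: y = (SD_Y/SD_X)(x − M_X) + M_Y
y = (10.6/13.2)(45 − 59.9) + 68.7
y = 0.803030 × -14.9 + 68.7 = -11.9652 + 68.7 = 56.7

56.7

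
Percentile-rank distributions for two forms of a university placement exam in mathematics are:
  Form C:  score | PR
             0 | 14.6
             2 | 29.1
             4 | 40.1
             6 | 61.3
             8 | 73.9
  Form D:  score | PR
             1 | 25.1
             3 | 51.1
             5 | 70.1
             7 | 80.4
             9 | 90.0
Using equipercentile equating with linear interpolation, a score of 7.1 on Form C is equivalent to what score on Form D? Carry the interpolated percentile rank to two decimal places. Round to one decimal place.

PR of 7.1 on Form C: 61.3 + (7.1 − 6)/(8 − 6) × (73.9 − 61.3) = 68.23
On Form D, PR 68.23 falls between score 3 (PR 51.1) and 5 (PR 70.1).
Interpolate: 3 + (68.23 − 51.1)/(70.1 − 51.1) × (5 − 3) = 4.8

4.8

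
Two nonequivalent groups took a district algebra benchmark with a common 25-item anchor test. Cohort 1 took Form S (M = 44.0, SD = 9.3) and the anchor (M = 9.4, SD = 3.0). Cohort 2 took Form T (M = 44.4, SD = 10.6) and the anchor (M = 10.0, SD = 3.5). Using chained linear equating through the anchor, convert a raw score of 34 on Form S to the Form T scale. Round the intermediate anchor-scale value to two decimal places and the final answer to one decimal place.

32.8

Form S → anchor (Cohort 1): v = (3.0/9.3)(34 − 44.0) + 9.4 = 6.17
anchor → Form T (Cohort 2): y = (10.6/3.5)(6.17 − 10.0) + 44.4 = 32.8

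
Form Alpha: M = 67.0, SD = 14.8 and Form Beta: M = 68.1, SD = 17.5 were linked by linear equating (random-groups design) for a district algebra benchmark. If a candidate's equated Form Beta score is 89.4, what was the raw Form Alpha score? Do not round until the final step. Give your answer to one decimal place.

85.0

Invert y = (SD_Y/SD_X)(x − M_X) + M_Y:
x = (SD_X/SD_Y)(y − M_Y) + M_X = (14.8/17.5)(89.4 − 68.1) + 67.0
x = 0.845714 × 21.300 + 67.0 = 85.0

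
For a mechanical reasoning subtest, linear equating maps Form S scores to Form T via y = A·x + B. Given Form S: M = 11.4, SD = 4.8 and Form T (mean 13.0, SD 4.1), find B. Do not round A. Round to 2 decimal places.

3.26

A = SD_Y / SD_X = 4.1 / 4.8 = 0.854167
B = M_Y − A·M_X = 13.0 − 0.854167 × 11.4 = 3.26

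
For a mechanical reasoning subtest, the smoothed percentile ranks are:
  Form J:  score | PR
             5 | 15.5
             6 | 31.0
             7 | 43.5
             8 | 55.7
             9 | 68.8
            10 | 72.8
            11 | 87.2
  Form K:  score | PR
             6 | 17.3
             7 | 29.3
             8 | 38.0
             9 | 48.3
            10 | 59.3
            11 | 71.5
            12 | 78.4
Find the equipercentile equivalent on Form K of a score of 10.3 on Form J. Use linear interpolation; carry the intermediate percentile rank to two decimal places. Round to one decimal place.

PR of 10.3 on Form J: 72.8 + (10.3 − 10)/(11 − 10) × (87.2 − 72.8) = 77.12
On Form K, PR 77.12 falls between score 11 (PR 71.5) and 12 (PR 78.4).
Interpolate: 11 + (77.12 − 71.5)/(78.4 − 71.5) × (12 − 11) = 11.8

11.8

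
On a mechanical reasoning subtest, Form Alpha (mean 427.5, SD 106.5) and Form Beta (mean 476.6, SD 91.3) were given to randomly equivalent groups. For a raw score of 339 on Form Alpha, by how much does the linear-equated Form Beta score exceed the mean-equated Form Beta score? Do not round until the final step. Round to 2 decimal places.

Mean-equated: 339 + (476.6 − 427.5) = 388.10
Linear-equated: (91.3/106.5)(339 − 427.5) + 476.6 = 400.731
Difference = 400.731 − 388.10 = 12.63

12.63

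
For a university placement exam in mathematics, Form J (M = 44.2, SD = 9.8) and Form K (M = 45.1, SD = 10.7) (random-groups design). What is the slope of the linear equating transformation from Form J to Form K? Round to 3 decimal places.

A = SD_Y / SD_X = 10.7 / 9.8 = 1.092

1.092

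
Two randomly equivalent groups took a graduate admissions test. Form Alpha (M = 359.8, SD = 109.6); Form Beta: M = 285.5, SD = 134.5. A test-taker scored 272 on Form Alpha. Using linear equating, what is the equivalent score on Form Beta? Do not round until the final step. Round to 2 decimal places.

177.75

Linear equating: y = (SD_Y/SD_X)(x − M_X) + M_Y
y = (134.5/109.6)(272 − 359.8) + 285.5
y = 1.227190 × -87.8 + 285.5 = -107.7473 + 285.5 = 177.75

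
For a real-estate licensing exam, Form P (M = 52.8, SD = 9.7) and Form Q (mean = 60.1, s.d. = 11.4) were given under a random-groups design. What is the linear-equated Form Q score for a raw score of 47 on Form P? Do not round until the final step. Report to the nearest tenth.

Linear equating: y = (SD_Y/SD_X)(x − M_X) + M_Y
y = (11.4/9.7)(47 − 52.8) + 60.1
y = 1.175258 × -5.8 + 60.1 = -6.8165 + 60.1 = 53.3

53.3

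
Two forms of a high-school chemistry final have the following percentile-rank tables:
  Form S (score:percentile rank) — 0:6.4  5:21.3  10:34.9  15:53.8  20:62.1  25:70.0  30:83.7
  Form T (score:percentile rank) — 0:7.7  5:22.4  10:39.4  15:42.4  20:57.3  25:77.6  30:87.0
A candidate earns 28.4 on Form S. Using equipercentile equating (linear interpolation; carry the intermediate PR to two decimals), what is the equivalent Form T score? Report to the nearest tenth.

25.9

PR of 28.4 on Form S: 70.0 + (28.4 − 25)/(30 − 25) × (83.7 − 70.0) = 79.32
On Form T, PR 79.32 falls between score 25 (PR 77.6) and 30 (PR 87.0).
Interpolate: 25 + (79.32 − 77.6)/(87.0 − 77.6) × (30 − 25) = 25.9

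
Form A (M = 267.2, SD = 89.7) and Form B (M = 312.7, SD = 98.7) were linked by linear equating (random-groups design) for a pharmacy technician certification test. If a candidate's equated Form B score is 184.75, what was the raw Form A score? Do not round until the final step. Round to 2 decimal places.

Invert y = (SD_Y/SD_X)(x − M_X) + M_Y:
x = (SD_X/SD_Y)(y − M_Y) + M_X = (89.7/98.7)(184.75 − 312.7) + 267.2
x = 0.908815 × -127.950 + 267.2 = 150.92

150.92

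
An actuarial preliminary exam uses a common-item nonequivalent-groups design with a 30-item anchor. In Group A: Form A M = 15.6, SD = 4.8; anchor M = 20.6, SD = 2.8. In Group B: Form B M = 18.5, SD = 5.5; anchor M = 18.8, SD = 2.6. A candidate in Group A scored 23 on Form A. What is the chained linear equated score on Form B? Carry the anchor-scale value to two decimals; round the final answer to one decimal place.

31.4

Form A → anchor (Group A): v = (2.8/4.8)(23 − 15.6) + 20.6 = 24.92
anchor → Form B (Group B): y = (5.5/2.6)(24.92 − 18.8) + 18.5 = 31.4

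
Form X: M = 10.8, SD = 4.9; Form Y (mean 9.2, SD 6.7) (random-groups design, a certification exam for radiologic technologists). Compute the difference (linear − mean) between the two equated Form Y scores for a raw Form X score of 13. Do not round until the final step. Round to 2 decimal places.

Mean-equated: 13 + (9.2 − 10.8) = 11.40
Linear-equated: (6.7/4.9)(13 − 10.8) + 9.2 = 12.208
Difference = 12.208 − 11.40 = 0.81

0.81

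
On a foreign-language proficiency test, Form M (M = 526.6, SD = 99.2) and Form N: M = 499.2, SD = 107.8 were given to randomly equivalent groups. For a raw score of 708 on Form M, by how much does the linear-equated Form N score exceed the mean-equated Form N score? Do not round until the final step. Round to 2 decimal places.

15.73

Mean-equated: 708 + (499.2 − 526.6) = 680.60
Linear-equated: (107.8/99.2)(708 − 526.6) + 499.2 = 696.326
Difference = 696.326 − 680.60 = 15.73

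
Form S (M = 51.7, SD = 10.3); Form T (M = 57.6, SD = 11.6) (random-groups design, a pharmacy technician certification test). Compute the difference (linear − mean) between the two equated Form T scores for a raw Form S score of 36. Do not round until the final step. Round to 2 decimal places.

-1.98

Mean-equated: 36 + (57.6 − 51.7) = 41.90
Linear-equated: (11.6/10.3)(36 − 51.7) + 57.6 = 39.918
Difference = 39.918 − 41.90 = -1.98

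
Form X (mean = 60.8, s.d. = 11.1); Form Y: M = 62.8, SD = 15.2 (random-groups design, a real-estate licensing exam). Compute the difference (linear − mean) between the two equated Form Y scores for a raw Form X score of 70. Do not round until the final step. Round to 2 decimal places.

3.40

Mean-equated: 70 + (62.8 − 60.8) = 72.00
Linear-equated: (15.2/11.1)(70 − 60.8) + 62.8 = 75.398
Difference = 75.398 − 72.00 = 3.40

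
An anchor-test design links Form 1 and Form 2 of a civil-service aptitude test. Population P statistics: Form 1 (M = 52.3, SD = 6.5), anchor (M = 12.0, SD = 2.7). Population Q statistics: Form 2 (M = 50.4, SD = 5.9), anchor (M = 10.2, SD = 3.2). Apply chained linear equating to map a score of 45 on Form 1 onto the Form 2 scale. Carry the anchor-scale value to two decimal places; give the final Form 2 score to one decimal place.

Form 1 → anchor (Population P): v = (2.7/6.5)(45 − 52.3) + 12.0 = 8.97
anchor → Form 2 (Population Q): y = (5.9/3.2)(8.97 − 10.2) + 50.4 = 48.1

48.1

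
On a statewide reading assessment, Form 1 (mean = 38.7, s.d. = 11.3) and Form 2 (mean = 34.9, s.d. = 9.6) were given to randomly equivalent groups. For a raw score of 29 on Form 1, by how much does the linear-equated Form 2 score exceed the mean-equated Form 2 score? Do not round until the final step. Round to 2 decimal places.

Mean-equated: 29 + (34.9 − 38.7) = 25.20
Linear-equated: (9.6/11.3)(29 − 38.7) + 34.9 = 26.659
Difference = 26.659 − 25.20 = 1.46

1.46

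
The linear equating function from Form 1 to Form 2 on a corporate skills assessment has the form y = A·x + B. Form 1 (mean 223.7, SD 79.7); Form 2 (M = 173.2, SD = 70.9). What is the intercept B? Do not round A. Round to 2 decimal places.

-25.80

A = SD_Y / SD_X = 70.9 / 79.7 = 0.889586
B = M_Y − A·M_X = 173.2 − 0.889586 × 223.7 = -25.80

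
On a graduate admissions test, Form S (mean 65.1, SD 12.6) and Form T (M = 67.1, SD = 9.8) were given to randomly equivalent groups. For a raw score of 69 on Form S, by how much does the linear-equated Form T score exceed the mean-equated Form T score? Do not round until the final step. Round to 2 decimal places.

Mean-equated: 69 + (67.1 − 65.1) = 71.00
Linear-equated: (9.8/12.6)(69 − 65.1) + 67.1 = 70.133
Difference = 70.133 − 71.00 = -0.87

-0.87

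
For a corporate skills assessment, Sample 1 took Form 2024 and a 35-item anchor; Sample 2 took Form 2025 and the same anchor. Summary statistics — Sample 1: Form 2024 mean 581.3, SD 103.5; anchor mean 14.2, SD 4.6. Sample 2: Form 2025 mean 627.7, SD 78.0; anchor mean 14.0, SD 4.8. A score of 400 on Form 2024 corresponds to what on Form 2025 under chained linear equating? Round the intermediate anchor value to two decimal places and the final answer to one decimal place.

Form 2024 → anchor (Sample 1): v = (4.6/103.5)(400 − 581.3) + 14.2 = 6.14
anchor → Form 2025 (Sample 2): y = (78.0/4.8)(6.14 − 14.0) + 627.7 = 500.0

500.0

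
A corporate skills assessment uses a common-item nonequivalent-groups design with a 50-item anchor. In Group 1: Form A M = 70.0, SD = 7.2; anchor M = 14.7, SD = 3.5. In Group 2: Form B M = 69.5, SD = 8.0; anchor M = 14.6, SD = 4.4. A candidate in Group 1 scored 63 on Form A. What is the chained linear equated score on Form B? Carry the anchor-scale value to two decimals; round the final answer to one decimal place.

Form A → anchor (Group 1): v = (3.5/7.2)(63 − 70.0) + 14.7 = 11.30
anchor → Form B (Group 2): y = (8.0/4.4)(11.30 − 14.6) + 69.5 = 63.5

63.5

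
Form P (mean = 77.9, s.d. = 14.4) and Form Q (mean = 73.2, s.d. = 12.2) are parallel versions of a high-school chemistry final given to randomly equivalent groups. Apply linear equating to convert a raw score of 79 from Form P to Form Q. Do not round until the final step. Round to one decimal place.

74.1

Linear equating: y = (SD_Y/SD_X)(x − M_X) + M_Y
y = (12.2/14.4)(79 − 77.9) + 73.2
y = 0.847222 × 1.1 + 73.2 = 0.9319 + 73.2 = 74.1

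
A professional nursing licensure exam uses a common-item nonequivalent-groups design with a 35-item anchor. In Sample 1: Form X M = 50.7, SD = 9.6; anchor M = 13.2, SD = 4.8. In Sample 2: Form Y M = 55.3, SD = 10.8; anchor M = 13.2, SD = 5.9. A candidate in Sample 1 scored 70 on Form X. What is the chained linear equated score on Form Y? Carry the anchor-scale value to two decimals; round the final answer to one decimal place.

73.0

Form X → anchor (Sample 1): v = (4.8/9.6)(70 − 50.7) + 13.2 = 22.85
anchor → Form Y (Sample 2): y = (10.8/5.9)(22.85 − 13.2) + 55.3 = 73.0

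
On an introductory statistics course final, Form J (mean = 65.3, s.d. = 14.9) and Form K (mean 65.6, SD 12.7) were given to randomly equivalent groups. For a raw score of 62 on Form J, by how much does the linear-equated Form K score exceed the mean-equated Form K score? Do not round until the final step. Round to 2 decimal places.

0.49

Mean-equated: 62 + (65.6 − 65.3) = 62.30
Linear-equated: (12.7/14.9)(62 − 65.3) + 65.6 = 62.787
Difference = 62.787 − 62.30 = 0.49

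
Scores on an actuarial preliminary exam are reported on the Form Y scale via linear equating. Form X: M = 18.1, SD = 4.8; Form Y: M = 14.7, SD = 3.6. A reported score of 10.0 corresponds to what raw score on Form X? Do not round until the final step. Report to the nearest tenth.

Invert y = (SD_Y/SD_X)(x − M_X) + M_Y:
x = (SD_X/SD_Y)(y − M_Y) + M_X = (4.8/3.6)(10.0 − 14.7) + 18.1
x = 1.333333 × -4.700 + 18.1 = 11.8

11.8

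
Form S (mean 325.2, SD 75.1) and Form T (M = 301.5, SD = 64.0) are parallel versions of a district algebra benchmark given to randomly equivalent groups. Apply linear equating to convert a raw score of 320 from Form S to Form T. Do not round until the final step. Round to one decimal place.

297.1

Linear equating: y = (SD_Y/SD_X)(x − M_X) + M_Y
y = (64.0/75.1)(320 − 325.2) + 301.5
y = 0.852197 × -5.2 + 301.5 = -4.4314 + 301.5 = 297.1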